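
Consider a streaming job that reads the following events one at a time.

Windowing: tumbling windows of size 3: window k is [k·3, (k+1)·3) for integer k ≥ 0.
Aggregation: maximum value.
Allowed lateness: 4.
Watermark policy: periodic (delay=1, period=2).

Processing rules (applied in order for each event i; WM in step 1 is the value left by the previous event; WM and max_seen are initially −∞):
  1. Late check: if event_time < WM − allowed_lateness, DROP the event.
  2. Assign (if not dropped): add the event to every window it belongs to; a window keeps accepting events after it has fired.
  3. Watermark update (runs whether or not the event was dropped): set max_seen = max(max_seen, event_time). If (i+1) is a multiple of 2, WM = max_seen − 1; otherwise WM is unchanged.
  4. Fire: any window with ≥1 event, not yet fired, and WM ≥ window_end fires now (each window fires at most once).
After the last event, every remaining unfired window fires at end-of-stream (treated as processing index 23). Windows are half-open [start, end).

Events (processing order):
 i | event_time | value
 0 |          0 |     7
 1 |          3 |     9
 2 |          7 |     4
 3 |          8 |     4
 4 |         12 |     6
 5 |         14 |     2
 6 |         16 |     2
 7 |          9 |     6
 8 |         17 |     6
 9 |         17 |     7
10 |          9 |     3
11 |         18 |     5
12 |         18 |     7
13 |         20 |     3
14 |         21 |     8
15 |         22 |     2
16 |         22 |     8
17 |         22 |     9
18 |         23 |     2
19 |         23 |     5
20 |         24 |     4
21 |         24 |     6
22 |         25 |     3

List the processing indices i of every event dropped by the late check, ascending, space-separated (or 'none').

i=0 t=0 v=7: → [0,3); WM=−∞
i=1 t=3 v=9: → [3,6); WM=2
i=2 t=7 v=4: → [6,9); WM=2
i=3 t=8 v=4: → [6,9); WM=7; [0,3) fires=7 [3,6) fires=9
i=4 t=12 v=6: → [12,15); WM=7
i=5 t=14 v=2: → [12,15); WM=13; [6,9) fires=4
i=6 t=16 v=2: → [15,18); WM=13
i=7 t=9 v=6: → [9,12); WM=15; [9,12) fires=6 [12,15) fires=6
i=8 t=17 v=6: → [15,18); WM=15
i=9 t=17 v=7: → [15,18); WM=16
i=10 t=9 v=3: DROP (t<16-4); WM=16
i=11 t=18 v=5: → [18,21); WM=17
i=12 t=18 v=7: → [18,21); WM=17
i=13 t=20 v=3: → [18,21); WM=19; [15,18) fires=7
i=14 t=21 v=8: → [21,24); WM=19
i=15 t=22 v=2: → [21,24); WM=21; [18,21) fires=7
i=16 t=22 v=8: → [21,24); WM=21
i=17 t=22 v=9: → [21,24); WM=21
i=18 t=23 v=2: → [21,24); WM=21
i=19 t=23 v=5: → [21,24); WM=22
i=20 t=24 v=4: → [24,27); WM=22
i=21 t=24 v=6: → [24,27); WM=23
i=22 t=25 v=3: → [24,27); WM=23

10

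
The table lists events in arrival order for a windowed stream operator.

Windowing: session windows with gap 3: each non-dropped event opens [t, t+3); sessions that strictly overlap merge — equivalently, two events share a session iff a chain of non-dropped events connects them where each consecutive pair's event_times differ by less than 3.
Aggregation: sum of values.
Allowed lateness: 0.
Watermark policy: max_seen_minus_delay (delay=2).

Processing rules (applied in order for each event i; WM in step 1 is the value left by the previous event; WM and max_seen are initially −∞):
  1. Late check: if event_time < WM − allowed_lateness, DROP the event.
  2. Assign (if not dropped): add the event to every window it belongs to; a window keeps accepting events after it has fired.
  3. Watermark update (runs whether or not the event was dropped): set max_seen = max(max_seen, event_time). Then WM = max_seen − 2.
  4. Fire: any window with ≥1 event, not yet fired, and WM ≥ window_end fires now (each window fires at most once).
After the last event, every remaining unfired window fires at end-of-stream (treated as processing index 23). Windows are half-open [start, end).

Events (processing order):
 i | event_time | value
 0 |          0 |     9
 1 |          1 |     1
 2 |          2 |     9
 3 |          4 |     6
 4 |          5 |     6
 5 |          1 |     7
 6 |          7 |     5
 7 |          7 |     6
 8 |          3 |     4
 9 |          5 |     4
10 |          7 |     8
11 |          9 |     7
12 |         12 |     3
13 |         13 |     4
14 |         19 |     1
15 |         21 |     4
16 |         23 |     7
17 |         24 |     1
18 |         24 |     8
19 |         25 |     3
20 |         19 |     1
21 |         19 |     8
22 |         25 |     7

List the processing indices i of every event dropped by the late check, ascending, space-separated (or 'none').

5 8 20 21

i=0 t=0 v=9: → [0,3); WM=-2
i=1 t=1 v=1: → [0,4); WM=-1
i=2 t=2 v=9: → [0,5); WM=0
i=3 t=4 v=6: → [0,7); WM=2
i=4 t=5 v=6: → [0,8); WM=3
i=5 t=1 v=7: DROP (t<3-0); WM=3
i=6 t=7 v=5: → [0,10); WM=5
i=7 t=7 v=6: → [0,10); WM=5
i=8 t=3 v=4: DROP (t<5-0); WM=5
i=9 t=5 v=4: → [0,10); WM=5
i=10 t=7 v=8: → [0,10); WM=5
i=11 t=9 v=7: → [0,12); WM=7
i=12 t=12 v=3: → [12,15); WM=10
i=13 t=13 v=4: → [12,16); WM=11
i=14 t=19 v=1: → [19,22); WM=17
i=15 t=21 v=4: → [19,24); WM=19
i=16 t=23 v=7: → [19,26); WM=21
i=17 t=24 v=1: → [19,27); WM=22
i=18 t=24 v=8: → [19,27); WM=22
i=19 t=25 v=3: → [19,28); WM=23
i=20 t=19 v=1: DROP (t<23-0); WM=23
i=21 t=19 v=8: DROP (t<23-0); WM=23
i=22 t=25 v=7: → [19,28); WM=23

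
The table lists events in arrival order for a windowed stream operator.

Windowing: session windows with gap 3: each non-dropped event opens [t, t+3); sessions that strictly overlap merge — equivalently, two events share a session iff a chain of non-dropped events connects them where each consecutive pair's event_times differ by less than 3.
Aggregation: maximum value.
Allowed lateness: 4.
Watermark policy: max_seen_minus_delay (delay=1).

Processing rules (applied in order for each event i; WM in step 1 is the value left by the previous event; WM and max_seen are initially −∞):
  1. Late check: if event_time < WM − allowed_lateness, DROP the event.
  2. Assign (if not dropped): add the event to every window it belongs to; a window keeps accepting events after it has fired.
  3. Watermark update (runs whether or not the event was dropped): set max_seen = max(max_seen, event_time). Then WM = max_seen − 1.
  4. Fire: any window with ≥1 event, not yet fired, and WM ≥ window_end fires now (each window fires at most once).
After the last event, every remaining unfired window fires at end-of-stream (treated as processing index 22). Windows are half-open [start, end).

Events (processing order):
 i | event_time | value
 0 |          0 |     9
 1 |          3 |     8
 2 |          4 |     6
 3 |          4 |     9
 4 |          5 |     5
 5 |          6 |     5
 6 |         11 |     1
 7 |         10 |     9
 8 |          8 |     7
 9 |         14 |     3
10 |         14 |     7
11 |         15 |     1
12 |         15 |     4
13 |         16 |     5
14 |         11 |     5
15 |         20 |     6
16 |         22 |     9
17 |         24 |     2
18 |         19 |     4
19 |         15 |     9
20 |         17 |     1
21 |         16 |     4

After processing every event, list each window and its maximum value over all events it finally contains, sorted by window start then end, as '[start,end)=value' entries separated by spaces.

i=0 t=0 v=9: → [0,3); WM=-1
i=1 t=3 v=8: → [3,6); WM=2
i=2 t=4 v=6: → [3,7); WM=3
i=3 t=4 v=9: → [3,7); WM=3
i=4 t=5 v=5: → [3,8); WM=4
i=5 t=6 v=5: → [3,9); WM=5
i=6 t=11 v=1: → [11,14); WM=10
i=7 t=10 v=9: → [10,14); WM=10
i=8 t=8 v=7: → [3,14); WM=10
i=9 t=14 v=3: → [14,17); WM=13
i=10 t=14 v=7: → [14,17); WM=13
i=11 t=15 v=1: → [14,18); WM=14
i=12 t=15 v=4: → [14,18); WM=14
i=13 t=16 v=5: → [14,19); WM=15
i=14 t=11 v=5: → [3,14); WM=15
i=15 t=20 v=6: → [20,23); WM=19
i=16 t=22 v=9: → [20,25); WM=21
i=17 t=24 v=2: → [20,27); WM=23
i=18 t=19 v=4: → [19,27); WM=23
i=19 t=15 v=9: DROP (t<23-4); WM=23
i=20 t=17 v=1: DROP (t<23-4); WM=23
i=21 t=16 v=4: DROP (t<23-4); WM=23

[0,3)=9 [3,14)=9 [14,19)=7 [19,27)=9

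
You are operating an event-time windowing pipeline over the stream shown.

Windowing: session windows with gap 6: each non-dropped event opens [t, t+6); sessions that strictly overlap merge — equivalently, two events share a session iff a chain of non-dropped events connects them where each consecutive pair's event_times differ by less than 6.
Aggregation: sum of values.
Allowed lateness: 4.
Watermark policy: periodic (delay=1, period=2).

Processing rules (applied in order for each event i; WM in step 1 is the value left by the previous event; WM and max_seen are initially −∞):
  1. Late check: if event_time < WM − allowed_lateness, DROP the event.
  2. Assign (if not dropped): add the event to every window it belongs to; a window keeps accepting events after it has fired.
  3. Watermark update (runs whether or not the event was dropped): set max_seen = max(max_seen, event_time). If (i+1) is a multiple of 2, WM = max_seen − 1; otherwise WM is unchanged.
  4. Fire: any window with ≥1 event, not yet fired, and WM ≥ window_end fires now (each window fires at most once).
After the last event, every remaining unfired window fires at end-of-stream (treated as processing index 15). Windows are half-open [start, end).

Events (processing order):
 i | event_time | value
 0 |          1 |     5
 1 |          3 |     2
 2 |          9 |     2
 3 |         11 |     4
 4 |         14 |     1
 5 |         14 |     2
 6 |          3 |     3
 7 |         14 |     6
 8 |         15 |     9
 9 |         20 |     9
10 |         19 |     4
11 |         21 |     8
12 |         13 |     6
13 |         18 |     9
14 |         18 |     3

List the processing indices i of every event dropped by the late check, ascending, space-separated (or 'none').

6 12

i=0 t=1 v=5: → [1,7); WM=−∞
i=1 t=3 v=2: → [1,9); WM=2
i=2 t=9 v=2: → [9,15); WM=2
i=3 t=11 v=4: → [9,17); WM=10
i=4 t=14 v=1: → [9,20); WM=10
i=5 t=14 v=2: → [9,20); WM=13
i=6 t=3 v=3: DROP (t<13-4); WM=13
i=7 t=14 v=6: → [9,20); WM=13
i=8 t=15 v=9: → [9,21); WM=13
i=9 t=20 v=9: → [9,26); WM=19
i=10 t=19 v=4: → [9,26); WM=19
i=11 t=21 v=8: → [9,27); WM=20
i=12 t=13 v=6: DROP (t<20-4); WM=20
i=13 t=18 v=9: → [9,27); WM=20
i=14 t=18 v=3: → [9,27); WM=20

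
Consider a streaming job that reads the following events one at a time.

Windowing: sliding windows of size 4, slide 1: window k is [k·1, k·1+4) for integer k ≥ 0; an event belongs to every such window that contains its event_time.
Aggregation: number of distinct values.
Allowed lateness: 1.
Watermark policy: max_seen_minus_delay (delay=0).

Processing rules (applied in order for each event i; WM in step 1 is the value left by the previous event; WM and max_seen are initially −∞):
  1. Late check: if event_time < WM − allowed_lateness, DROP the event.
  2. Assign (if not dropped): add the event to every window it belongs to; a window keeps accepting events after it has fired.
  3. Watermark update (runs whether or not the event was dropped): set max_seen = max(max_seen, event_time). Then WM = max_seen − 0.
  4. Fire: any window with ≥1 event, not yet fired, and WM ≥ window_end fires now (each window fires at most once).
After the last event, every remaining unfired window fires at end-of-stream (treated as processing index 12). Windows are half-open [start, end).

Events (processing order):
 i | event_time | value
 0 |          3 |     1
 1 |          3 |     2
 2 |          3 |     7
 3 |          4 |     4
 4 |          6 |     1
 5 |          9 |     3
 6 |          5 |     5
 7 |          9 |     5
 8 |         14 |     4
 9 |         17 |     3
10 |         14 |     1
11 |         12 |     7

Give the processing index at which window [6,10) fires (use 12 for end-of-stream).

i=0 t=3 v=1: → [3,7),[2,6),[1,5),[0,4); WM=3
i=1 t=3 v=2: → [3,7),[2,6),[1,5),[0,4); WM=3
i=2 t=3 v=7: → [3,7),[2,6),[1,5),[0,4); WM=3
i=3 t=4 v=4: → [4,8),[3,7),[2,6),[1,5); WM=4; [0,4) fires=3
i=4 t=6 v=1: → [6,10),[5,9),[4,8),[3,7); WM=6; [1,5) fires=4 [2,6) fires=4
i=5 t=9 v=3: → [9,13),[8,12),[7,11),[6,10); WM=9; [3,7) fires=4 [4,8) fires=2 [5,9) fires=1
i=6 t=5 v=5: DROP (t<9-1); WM=9
i=7 t=9 v=5: → [9,13),[8,12),[7,11),[6,10); WM=9
i=8 t=14 v=4: → [14,18),[13,17),[12,16),[11,15); WM=14; [6,10) fires=3 [7,11) fires=2 [8,12) fires=2 [9,13) fires=2
i=9 t=17 v=3: → [17,21),[16,20),[15,19),[14,18); WM=17; [11,15) fires=1 [12,16) fires=1 [13,17) fires=1
i=10 t=14 v=1: DROP (t<17-1); WM=17
i=11 t=12 v=7: DROP (t<17-1); WM=17

8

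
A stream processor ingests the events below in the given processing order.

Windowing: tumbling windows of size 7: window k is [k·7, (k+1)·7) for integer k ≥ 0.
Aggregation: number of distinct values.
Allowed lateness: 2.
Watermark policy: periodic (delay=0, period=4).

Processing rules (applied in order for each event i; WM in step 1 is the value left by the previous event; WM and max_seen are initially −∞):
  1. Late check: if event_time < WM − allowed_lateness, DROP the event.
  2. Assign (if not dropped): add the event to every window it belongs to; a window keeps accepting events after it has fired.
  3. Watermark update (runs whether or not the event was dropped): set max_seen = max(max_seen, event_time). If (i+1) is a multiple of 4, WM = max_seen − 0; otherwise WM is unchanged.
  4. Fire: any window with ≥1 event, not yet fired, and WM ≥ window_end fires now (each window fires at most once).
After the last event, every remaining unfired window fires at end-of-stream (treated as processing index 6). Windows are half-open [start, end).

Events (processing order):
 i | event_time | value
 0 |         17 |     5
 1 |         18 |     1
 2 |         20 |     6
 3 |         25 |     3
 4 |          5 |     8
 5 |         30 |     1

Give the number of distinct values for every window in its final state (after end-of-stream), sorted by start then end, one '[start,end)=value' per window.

[14,21)=3 [21,28)=1 [28,35)=1

i=0 t=17 v=5: → [14,21); WM=−∞
i=1 t=18 v=1: → [14,21); WM=−∞
i=2 t=20 v=6: → [14,21); WM=−∞
i=3 t=25 v=3: → [21,28); WM=25; [14,21) fires=3
i=4 t=5 v=8: DROP (t<25-2); WM=25
i=5 t=30 v=1: → [28,35); WM=25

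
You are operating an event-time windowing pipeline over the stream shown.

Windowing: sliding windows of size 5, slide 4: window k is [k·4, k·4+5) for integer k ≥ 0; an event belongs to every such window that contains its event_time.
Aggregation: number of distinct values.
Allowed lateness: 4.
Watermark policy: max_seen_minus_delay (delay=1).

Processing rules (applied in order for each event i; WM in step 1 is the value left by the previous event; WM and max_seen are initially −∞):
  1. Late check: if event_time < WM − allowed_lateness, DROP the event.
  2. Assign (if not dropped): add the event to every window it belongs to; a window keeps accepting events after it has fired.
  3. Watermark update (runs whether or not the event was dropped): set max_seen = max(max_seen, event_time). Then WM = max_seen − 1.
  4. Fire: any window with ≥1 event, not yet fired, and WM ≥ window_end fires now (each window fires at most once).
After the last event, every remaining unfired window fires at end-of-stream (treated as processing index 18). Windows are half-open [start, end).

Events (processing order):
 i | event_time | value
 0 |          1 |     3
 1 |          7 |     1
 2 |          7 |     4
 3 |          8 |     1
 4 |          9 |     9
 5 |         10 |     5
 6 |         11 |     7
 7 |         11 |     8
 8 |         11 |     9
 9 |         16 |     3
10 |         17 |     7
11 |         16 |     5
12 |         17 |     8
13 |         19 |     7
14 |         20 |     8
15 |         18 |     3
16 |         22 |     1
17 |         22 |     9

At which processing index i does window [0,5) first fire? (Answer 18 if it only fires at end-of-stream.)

1

i=0 t=1 v=3: → [0,5); WM=0
i=1 t=7 v=1: → [4,9); WM=6; [0,5) fires=1
i=2 t=7 v=4: → [4,9); WM=6
i=3 t=8 v=1: → [8,13),[4,9); WM=7
i=4 t=9 v=9: → [8,13); WM=8
i=5 t=10 v=5: → [8,13); WM=9; [4,9) fires=2
i=6 t=11 v=7: → [8,13); WM=10
i=7 t=11 v=8: → [8,13); WM=10
i=8 t=11 v=9: → [8,13); WM=10
i=9 t=16 v=3: → [16,21),[12,17); WM=15; [8,13) fires=5
i=10 t=17 v=7: → [16,21); WM=16
i=11 t=16 v=5: → [16,21),[12,17); WM=16
i=12 t=17 v=8: → [16,21); WM=16
i=13 t=19 v=7: → [16,21); WM=18; [12,17) fires=2
i=14 t=20 v=8: → [20,25),[16,21); WM=19
i=15 t=18 v=3: → [16,21); WM=19
i=16 t=22 v=1: → [20,25); WM=21; [16,21) fires=4
i=17 t=22 v=9: → [20,25); WM=21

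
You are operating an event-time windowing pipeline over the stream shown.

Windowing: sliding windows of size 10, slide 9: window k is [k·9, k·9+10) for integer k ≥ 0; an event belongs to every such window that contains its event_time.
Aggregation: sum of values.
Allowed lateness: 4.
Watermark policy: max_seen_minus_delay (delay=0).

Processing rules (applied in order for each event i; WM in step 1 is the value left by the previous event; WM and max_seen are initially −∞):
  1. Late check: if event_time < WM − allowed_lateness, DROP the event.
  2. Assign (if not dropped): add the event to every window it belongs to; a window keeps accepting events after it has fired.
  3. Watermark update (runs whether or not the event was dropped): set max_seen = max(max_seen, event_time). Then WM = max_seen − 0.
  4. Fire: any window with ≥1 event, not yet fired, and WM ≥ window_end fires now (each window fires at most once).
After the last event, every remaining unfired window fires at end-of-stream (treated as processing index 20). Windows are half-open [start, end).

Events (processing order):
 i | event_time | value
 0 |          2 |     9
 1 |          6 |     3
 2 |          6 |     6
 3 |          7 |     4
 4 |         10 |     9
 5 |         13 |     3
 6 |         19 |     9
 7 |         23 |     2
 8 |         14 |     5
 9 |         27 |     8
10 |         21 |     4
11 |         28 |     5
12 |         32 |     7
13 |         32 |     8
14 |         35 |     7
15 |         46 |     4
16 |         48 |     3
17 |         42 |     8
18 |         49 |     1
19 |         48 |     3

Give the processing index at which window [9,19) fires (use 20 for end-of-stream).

6

i=0 t=2 v=9: → [0,10); WM=2
i=1 t=6 v=3: → [0,10); WM=6
i=2 t=6 v=6: → [0,10); WM=6
i=3 t=7 v=4: → [0,10); WM=7
i=4 t=10 v=9: → [9,19); WM=10; [0,10) fires=22
i=5 t=13 v=3: → [9,19); WM=13
i=6 t=19 v=9: → [18,28); WM=19; [9,19) fires=12
i=7 t=23 v=2: → [18,28); WM=23
i=8 t=14 v=5: DROP (t<23-4); WM=23
i=9 t=27 v=8: → [27,37),[18,28); WM=27
i=10 t=21 v=4: DROP (t<27-4); WM=27
i=11 t=28 v=5: → [27,37); WM=28; [18,28) fires=19
i=12 t=32 v=7: → [27,37); WM=32
i=13 t=32 v=8: → [27,37); WM=32
i=14 t=35 v=7: → [27,37); WM=35
i=15 t=46 v=4: → [45,55); WM=46; [27,37) fires=35
i=16 t=48 v=3: → [45,55); WM=48
i=17 t=42 v=8: DROP (t<48-4); WM=48
i=18 t=49 v=1: → [45,55); WM=49
i=19 t=48 v=3: → [45,55); WM=49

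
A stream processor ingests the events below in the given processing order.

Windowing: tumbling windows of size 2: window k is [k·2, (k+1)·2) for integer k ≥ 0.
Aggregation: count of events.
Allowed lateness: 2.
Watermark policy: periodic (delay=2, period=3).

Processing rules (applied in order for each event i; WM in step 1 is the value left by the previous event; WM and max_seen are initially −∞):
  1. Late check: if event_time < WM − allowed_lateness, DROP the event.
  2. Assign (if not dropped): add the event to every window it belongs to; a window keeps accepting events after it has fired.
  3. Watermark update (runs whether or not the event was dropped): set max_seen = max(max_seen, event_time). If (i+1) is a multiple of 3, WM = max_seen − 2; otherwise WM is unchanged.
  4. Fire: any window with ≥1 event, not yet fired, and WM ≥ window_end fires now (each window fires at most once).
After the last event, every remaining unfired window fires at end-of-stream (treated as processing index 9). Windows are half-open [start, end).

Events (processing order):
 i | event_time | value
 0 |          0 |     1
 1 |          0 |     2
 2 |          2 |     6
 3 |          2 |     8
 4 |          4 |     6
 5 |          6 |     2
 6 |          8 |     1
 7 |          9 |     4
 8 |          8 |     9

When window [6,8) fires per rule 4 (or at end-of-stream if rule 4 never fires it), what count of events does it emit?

1

i=0 t=0 v=1: → [0,2); WM=−∞
i=1 t=0 v=2: → [0,2); WM=−∞
i=2 t=2 v=6: → [2,4); WM=0
i=3 t=2 v=8: → [2,4); WM=0
i=4 t=4 v=6: → [4,6); WM=0
i=5 t=6 v=2: → [6,8); WM=4; [0,2) fires=2 [2,4) fires=2
i=6 t=8 v=1: → [8,10); WM=4
i=7 t=9 v=4: → [8,10); WM=4
i=8 t=8 v=9: → [8,10); WM=7; [4,6) fires=1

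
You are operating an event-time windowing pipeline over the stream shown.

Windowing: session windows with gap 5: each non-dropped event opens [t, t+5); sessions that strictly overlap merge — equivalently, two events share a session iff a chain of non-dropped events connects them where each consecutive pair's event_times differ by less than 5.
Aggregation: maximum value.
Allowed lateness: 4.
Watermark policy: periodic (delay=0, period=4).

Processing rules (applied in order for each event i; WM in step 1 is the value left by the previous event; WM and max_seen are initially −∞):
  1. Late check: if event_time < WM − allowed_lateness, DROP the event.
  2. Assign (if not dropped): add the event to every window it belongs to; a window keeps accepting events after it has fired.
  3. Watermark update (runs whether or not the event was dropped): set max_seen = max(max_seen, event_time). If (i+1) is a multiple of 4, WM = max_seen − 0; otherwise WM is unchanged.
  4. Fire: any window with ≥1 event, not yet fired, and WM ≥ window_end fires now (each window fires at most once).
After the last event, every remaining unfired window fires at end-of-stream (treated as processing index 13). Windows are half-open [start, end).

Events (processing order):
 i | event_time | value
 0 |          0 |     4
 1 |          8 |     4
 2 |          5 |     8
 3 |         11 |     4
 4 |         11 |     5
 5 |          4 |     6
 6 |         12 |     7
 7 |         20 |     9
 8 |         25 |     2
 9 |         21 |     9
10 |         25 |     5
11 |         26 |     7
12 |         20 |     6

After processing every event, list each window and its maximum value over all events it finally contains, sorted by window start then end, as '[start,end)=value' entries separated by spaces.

[0,5)=4 [5,17)=8 [20,31)=9

i=0 t=0 v=4: → [0,5); WM=−∞
i=1 t=8 v=4: → [8,13); WM=−∞
i=2 t=5 v=8: → [5,13); WM=−∞
i=3 t=11 v=4: → [5,16); WM=11
i=4 t=11 v=5: → [5,16); WM=11
i=5 t=4 v=6: DROP (t<11-4); WM=11
i=6 t=12 v=7: → [5,17); WM=11
i=7 t=20 v=9: → [20,25); WM=20
i=8 t=25 v=2: → [25,30); WM=20
i=9 t=21 v=9: → [20,30); WM=20
i=10 t=25 v=5: → [20,30); WM=20
i=11 t=26 v=7: → [20,31); WM=26
i=12 t=20 v=6: DROP (t<26-4); WM=26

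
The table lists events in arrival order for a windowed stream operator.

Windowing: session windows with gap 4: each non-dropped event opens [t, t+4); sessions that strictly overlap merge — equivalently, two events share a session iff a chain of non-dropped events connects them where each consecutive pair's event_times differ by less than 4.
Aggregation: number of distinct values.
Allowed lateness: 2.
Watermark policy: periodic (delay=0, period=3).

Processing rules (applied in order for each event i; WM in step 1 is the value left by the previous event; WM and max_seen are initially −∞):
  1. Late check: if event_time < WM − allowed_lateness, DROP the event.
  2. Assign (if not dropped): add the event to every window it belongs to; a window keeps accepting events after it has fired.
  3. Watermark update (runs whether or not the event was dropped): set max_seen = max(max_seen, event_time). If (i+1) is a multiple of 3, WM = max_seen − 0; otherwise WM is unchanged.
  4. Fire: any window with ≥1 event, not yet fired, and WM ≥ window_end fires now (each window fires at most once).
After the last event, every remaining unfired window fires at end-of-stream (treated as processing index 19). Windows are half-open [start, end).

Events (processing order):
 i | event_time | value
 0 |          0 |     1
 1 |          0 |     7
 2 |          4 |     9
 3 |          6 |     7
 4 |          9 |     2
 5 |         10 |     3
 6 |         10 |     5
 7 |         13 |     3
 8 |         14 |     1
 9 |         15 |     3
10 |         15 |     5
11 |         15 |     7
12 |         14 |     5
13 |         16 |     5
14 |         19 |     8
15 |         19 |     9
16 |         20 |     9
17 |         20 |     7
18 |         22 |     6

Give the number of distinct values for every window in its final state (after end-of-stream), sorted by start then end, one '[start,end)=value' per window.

[0,4)=2 [4,26)=8

i=0 t=0 v=1: → [0,4); WM=−∞
i=1 t=0 v=7: → [0,4); WM=−∞
i=2 t=4 v=9: → [4,8); WM=4
i=3 t=6 v=7: → [4,10); WM=4
i=4 t=9 v=2: → [4,13); WM=4
i=5 t=10 v=3: → [4,14); WM=10
i=6 t=10 v=5: → [4,14); WM=10
i=7 t=13 v=3: → [4,17); WM=10
i=8 t=14 v=1: → [4,18); WM=14
i=9 t=15 v=3: → [4,19); WM=14
i=10 t=15 v=5: → [4,19); WM=14
i=11 t=15 v=7: → [4,19); WM=15
i=12 t=14 v=5: → [4,19); WM=15
i=13 t=16 v=5: → [4,20); WM=15
i=14 t=19 v=8: → [4,23); WM=19
i=15 t=19 v=9: → [4,23); WM=19
i=16 t=20 v=9: → [4,24); WM=19
i=17 t=20 v=7: → [4,24); WM=20
i=18 t=22 v=6: → [4,26); WM=20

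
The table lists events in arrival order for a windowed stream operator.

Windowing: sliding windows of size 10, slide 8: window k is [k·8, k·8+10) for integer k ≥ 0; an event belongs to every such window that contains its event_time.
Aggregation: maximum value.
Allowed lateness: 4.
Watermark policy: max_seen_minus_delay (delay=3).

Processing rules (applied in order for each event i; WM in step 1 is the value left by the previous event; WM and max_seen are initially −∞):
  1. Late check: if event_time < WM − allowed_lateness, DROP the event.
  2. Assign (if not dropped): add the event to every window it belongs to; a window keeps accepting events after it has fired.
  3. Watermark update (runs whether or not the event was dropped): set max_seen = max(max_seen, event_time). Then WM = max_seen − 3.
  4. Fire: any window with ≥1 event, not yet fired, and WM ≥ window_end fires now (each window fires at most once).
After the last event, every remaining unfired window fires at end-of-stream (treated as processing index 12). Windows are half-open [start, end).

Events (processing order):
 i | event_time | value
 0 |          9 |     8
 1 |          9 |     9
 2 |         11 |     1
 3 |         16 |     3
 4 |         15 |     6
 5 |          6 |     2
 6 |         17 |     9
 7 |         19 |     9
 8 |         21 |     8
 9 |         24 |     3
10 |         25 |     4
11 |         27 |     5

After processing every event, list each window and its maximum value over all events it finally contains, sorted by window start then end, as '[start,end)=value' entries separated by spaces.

[0,10)=9 [8,18)=9 [16,26)=9 [24,34)=5

i=0 t=9 v=8: → [8,18),[0,10); WM=6
i=1 t=9 v=9: → [8,18),[0,10); WM=6
i=2 t=11 v=1: → [8,18); WM=8
i=3 t=16 v=3: → [16,26),[8,18); WM=13; [0,10) fires=9
i=4 t=15 v=6: → [8,18); WM=13
i=5 t=6 v=2: DROP (t<13-4); WM=13
i=6 t=17 v=9: → [16,26),[8,18); WM=14
i=7 t=19 v=9: → [16,26); WM=16
i=8 t=21 v=8: → [16,26); WM=18; [8,18) fires=9
i=9 t=24 v=3: → [24,34),[16,26); WM=21
i=10 t=25 v=4: → [24,34),[16,26); WM=22
i=11 t=27 v=5: → [24,34); WM=24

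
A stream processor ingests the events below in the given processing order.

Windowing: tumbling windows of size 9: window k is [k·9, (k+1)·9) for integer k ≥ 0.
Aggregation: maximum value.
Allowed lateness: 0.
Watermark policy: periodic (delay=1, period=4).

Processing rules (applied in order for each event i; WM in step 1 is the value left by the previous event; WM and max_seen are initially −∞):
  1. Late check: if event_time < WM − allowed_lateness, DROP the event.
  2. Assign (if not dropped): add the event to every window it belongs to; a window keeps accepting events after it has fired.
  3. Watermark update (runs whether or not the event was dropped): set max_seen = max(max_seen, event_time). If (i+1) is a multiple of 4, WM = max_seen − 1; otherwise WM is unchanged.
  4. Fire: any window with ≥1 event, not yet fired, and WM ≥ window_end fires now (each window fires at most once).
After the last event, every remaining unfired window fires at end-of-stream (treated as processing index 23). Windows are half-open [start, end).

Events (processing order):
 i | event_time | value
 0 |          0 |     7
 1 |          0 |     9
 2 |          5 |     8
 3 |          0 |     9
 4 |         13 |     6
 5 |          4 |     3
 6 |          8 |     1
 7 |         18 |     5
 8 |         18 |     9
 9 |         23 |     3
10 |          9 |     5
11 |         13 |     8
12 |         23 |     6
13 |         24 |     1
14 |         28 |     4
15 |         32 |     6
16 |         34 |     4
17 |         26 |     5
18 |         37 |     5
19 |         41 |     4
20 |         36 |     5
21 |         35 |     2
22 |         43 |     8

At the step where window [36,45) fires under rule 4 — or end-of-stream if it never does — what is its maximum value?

i=0 t=0 v=7: → [0,9); WM=−∞
i=1 t=0 v=9: → [0,9); WM=−∞
i=2 t=5 v=8: → [0,9); WM=−∞
i=3 t=0 v=9: → [0,9); WM=4
i=4 t=13 v=6: → [9,18); WM=4
i=5 t=4 v=3: → [0,9); WM=4
i=6 t=8 v=1: → [0,9); WM=4
i=7 t=18 v=5: → [18,27); WM=17; [0,9) fires=9
i=8 t=18 v=9: → [18,27); WM=17
i=9 t=23 v=3: → [18,27); WM=17
i=10 t=9 v=5: DROP (t<17-0); WM=17
i=11 t=13 v=8: DROP (t<17-0); WM=22; [9,18) fires=6
i=12 t=23 v=6: → [18,27); WM=22
i=13 t=24 v=1: → [18,27); WM=22
i=14 t=28 v=4: → [27,36); WM=22
i=15 t=32 v=6: → [27,36); WM=31; [18,27) fires=9
i=16 t=34 v=4: → [27,36); WM=31
i=17 t=26 v=5: DROP (t<31-0); WM=31
i=18 t=37 v=5: → [36,45); WM=31
i=19 t=41 v=4: → [36,45); WM=40; [27,36) fires=6
i=20 t=36 v=5: DROP (t<40-0); WM=40
i=21 t=35 v=2: DROP (t<40-0); WM=40
i=22 t=43 v=8: → [36,45); WM=40

8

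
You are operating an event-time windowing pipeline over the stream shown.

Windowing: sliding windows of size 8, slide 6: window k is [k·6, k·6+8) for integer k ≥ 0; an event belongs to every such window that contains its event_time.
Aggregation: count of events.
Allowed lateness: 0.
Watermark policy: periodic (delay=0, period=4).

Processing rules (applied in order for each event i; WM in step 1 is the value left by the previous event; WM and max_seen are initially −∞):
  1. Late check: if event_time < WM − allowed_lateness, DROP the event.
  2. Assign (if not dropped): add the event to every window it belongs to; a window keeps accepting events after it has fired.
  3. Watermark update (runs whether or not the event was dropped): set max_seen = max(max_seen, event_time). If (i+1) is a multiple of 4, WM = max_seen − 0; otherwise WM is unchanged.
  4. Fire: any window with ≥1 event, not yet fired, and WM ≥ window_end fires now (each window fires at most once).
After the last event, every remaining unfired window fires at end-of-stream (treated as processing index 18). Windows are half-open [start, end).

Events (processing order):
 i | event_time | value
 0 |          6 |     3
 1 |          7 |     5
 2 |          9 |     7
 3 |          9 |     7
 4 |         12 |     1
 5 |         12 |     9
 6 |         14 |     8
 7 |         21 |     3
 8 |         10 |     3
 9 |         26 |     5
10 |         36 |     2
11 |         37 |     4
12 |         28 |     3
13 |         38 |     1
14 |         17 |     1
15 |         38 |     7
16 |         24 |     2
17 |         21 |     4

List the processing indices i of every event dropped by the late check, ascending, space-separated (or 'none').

8 12 14 16 17

i=0 t=6 v=3: → [6,14),[0,8); WM=−∞
i=1 t=7 v=5: → [6,14),[0,8); WM=−∞
i=2 t=9 v=7: → [6,14); WM=−∞
i=3 t=9 v=7: → [6,14); WM=9; [0,8) fires=2
i=4 t=12 v=1: → [12,20),[6,14); WM=9
i=5 t=12 v=9: → [12,20),[6,14); WM=9
i=6 t=14 v=8: → [12,20); WM=9
i=7 t=21 v=3: → [18,26); WM=21; [6,14) fires=6 [12,20) fires=3
i=8 t=10 v=3: DROP (t<21-0); WM=21
i=9 t=26 v=5: → [24,32); WM=21
i=10 t=36 v=2: → [36,44),[30,38); WM=21
i=11 t=37 v=4: → [36,44),[30,38); WM=37; [18,26) fires=1 [24,32) fires=1
i=12 t=28 v=3: DROP (t<37-0); WM=37
i=13 t=38 v=1: → [36,44); WM=37
i=14 t=17 v=1: DROP (t<37-0); WM=37
i=15 t=38 v=7: → [36,44); WM=38; [30,38) fires=2
i=16 t=24 v=2: DROP (t<38-0); WM=38
i=17 t=21 v=4: DROP (t<38-0); WM=38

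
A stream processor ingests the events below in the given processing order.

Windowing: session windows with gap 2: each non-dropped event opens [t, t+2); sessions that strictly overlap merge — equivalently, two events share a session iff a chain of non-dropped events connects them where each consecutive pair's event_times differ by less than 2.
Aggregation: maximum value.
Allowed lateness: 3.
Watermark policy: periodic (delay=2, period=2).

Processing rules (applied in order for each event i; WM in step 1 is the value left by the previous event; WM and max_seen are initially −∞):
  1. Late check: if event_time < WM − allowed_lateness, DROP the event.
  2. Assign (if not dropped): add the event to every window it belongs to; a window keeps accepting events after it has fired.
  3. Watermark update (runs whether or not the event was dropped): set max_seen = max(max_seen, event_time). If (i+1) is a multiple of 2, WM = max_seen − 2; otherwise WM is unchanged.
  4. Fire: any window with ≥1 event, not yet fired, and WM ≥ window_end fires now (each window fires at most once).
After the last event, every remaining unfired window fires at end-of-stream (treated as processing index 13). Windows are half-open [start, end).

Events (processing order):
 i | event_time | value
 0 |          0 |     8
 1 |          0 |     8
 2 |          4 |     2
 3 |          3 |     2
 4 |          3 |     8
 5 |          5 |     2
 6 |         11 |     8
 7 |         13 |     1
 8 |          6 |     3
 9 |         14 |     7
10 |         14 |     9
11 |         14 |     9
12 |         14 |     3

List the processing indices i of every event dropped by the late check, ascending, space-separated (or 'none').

8

i=0 t=0 v=8: → [0,2); WM=−∞
i=1 t=0 v=8: → [0,2); WM=-2
i=2 t=4 v=2: → [4,6); WM=-2
i=3 t=3 v=2: → [3,6); WM=2
i=4 t=3 v=8: → [3,6); WM=2
i=5 t=5 v=2: → [3,7); WM=3
i=6 t=11 v=8: → [11,13); WM=3
i=7 t=13 v=1: → [13,15); WM=11
i=8 t=6 v=3: DROP (t<11-3); WM=11
i=9 t=14 v=7: → [13,16); WM=12
i=10 t=14 v=9: → [13,16); WM=12
i=11 t=14 v=9: → [13,16); WM=12
i=12 t=14 v=3: → [13,16); WM=12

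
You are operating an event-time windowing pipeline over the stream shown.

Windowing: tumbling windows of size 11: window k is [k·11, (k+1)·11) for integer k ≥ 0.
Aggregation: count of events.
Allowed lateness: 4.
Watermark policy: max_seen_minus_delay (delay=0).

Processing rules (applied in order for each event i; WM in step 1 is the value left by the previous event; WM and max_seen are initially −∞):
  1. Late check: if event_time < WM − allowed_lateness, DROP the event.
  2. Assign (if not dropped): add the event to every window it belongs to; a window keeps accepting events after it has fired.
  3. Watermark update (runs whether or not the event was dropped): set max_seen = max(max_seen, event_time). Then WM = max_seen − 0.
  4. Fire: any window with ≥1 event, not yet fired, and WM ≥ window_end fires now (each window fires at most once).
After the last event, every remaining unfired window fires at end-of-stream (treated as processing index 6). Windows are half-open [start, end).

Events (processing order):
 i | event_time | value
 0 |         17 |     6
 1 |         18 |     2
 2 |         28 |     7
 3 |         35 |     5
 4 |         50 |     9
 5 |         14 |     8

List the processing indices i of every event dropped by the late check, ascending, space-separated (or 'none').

i=0 t=17 v=6: → [11,22); WM=17
i=1 t=18 v=2: → [11,22); WM=18
i=2 t=28 v=7: → [22,33); WM=28; [11,22) fires=2
i=3 t=35 v=5: → [33,44); WM=35; [22,33) fires=1
i=4 t=50 v=9: → [44,55); WM=50; [33,44) fires=1
i=5 t=14 v=8: DROP (t<50-4); WM=50

5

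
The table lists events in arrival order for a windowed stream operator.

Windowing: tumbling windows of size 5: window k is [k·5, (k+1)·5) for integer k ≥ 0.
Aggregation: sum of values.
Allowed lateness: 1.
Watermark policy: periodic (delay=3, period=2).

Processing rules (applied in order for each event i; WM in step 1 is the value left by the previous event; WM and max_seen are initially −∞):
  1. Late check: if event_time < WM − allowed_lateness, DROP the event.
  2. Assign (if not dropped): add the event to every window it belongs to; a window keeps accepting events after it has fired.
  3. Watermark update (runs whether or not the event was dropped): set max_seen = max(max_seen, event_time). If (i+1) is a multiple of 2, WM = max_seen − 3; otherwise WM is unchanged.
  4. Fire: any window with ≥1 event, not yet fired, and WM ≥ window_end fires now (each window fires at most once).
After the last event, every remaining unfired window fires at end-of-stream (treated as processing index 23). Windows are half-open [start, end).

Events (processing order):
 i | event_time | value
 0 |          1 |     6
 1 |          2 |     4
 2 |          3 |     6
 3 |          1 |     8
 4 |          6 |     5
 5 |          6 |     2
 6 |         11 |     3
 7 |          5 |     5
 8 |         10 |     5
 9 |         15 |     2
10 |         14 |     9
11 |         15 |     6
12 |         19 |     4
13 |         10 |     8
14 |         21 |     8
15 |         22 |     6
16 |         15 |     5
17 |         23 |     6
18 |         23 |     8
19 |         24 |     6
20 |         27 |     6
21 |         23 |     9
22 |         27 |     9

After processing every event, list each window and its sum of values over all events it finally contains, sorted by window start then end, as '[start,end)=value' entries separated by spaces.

i=0 t=1 v=6: → [0,5); WM=−∞
i=1 t=2 v=4: → [0,5); WM=-1
i=2 t=3 v=6: → [0,5); WM=-1
i=3 t=1 v=8: → [0,5); WM=0
i=4 t=6 v=5: → [5,10); WM=0
i=5 t=6 v=2: → [5,10); WM=3
i=6 t=11 v=3: → [10,15); WM=3
i=7 t=5 v=5: → [5,10); WM=8; [0,5) fires=24
i=8 t=10 v=5: → [10,15); WM=8
i=9 t=15 v=2: → [15,20); WM=12; [5,10) fires=12
i=10 t=14 v=9: → [10,15); WM=12
i=11 t=15 v=6: → [15,20); WM=12
i=12 t=19 v=4: → [15,20); WM=12
i=13 t=10 v=8: DROP (t<12-1); WM=16; [10,15) fires=17
i=14 t=21 v=8: → [20,25); WM=16
i=15 t=22 v=6: → [20,25); WM=19
i=16 t=15 v=5: DROP (t<19-1); WM=19
i=17 t=23 v=6: → [20,25); WM=20; [15,20) fires=12
i=18 t=23 v=8: → [20,25); WM=20
i=19 t=24 v=6: → [20,25); WM=21
i=20 t=27 v=6: → [25,30); WM=21
i=21 t=23 v=9: → [20,25); WM=24
i=22 t=27 v=9: → [25,30); WM=24

[0,5)=24 [5,10)=12 [10,15)=17 [15,20)=12 [20,25)=43 [25,30)=15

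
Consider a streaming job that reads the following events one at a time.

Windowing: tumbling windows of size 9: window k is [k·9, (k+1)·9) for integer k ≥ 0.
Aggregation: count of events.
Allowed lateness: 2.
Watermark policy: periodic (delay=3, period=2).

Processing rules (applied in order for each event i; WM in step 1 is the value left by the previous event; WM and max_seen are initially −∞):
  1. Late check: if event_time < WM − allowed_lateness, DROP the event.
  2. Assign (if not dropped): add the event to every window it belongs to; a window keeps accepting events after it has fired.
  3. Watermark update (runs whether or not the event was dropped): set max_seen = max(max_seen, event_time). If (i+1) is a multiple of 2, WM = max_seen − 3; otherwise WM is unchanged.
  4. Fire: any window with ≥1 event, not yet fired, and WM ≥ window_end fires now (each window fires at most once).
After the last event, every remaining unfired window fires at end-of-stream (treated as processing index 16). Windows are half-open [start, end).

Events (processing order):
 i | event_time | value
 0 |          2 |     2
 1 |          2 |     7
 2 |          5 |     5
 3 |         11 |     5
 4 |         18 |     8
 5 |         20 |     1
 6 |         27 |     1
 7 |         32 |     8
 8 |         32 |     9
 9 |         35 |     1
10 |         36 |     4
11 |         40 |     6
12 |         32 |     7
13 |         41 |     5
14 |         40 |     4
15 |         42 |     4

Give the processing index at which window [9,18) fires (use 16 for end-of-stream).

7

i=0 t=2 v=2: → [0,9); WM=−∞
i=1 t=2 v=7: → [0,9); WM=-1
i=2 t=5 v=5: → [0,9); WM=-1
i=3 t=11 v=5: → [9,18); WM=8
i=4 t=18 v=8: → [18,27); WM=8
i=5 t=20 v=1: → [18,27); WM=17; [0,9) fires=3
i=6 t=27 v=1: → [27,36); WM=17
i=7 t=32 v=8: → [27,36); WM=29; [9,18) fires=1 [18,27) fires=2
i=8 t=32 v=9: → [27,36); WM=29
i=9 t=35 v=1: → [27,36); WM=32
i=10 t=36 v=4: → [36,45); WM=32
i=11 t=40 v=6: → [36,45); WM=37; [27,36) fires=4
i=12 t=32 v=7: DROP (t<37-2); WM=37
i=13 t=41 v=5: → [36,45); WM=38
i=14 t=40 v=4: → [36,45); WM=38
i=15 t=42 v=4: → [36,45); WM=39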